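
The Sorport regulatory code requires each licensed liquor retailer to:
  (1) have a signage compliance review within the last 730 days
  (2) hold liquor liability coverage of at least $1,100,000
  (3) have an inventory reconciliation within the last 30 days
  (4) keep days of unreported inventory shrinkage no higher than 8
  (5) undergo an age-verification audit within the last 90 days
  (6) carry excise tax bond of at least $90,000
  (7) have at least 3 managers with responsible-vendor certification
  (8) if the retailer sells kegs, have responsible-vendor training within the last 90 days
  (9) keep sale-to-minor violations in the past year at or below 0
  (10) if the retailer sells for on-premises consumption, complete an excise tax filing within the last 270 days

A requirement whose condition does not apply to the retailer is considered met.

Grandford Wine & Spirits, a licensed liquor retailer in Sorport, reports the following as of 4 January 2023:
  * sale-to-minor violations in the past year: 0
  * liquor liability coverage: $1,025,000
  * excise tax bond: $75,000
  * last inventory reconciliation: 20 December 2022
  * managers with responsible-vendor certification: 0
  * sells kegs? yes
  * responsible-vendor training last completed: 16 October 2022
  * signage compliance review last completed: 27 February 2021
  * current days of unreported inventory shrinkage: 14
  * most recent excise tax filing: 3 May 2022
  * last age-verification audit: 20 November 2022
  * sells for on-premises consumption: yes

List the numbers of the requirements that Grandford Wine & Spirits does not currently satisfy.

1. signage compliance review 676 days ago vs limit 730 → met
2. liquor liability coverage $1,025,000 < $1,100,000 → not met
3. inventory reconciliation 15 days ago vs limit 30 → met
4. days of unreported inventory shrinkage 14 > 8 → not met
5. age-verification audit 45 days ago vs limit 90 → met
6. excise tax bond $75,000 < $90,000 → not met
7. managers with responsible-vendor certification 0 < 3 → not met
8. condition 'sells kegs' holds; responsible-vendor training 80 days ago vs limit 90 → met
9. sale-to-minor violations in the past year 0 ≤ 0 → met
10. condition 'sells for on-premises consumption' holds; excise tax filing 246 days ago vs limit 270 → met
Not met: 2, 4, 6, 7

2, 4, 6, 7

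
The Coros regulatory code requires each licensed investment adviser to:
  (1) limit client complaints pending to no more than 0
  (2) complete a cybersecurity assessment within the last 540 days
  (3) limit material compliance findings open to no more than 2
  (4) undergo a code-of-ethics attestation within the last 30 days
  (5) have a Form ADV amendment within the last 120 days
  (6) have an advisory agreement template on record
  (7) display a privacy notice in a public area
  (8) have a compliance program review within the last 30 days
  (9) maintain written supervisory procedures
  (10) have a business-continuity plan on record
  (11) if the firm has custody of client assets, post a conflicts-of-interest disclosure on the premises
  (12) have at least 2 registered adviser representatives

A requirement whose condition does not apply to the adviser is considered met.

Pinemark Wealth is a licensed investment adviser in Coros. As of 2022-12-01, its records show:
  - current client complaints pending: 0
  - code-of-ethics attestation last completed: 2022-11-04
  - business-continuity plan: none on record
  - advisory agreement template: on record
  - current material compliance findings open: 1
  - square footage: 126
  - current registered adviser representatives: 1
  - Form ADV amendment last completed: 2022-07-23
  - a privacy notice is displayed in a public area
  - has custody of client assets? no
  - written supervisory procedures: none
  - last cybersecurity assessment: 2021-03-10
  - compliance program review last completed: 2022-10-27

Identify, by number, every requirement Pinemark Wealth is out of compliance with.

2, 5, 8, 9, 10, 12

1. client complaints pending 0 ≤ 0 → met
2. cybersecurity assessment 631 days ago vs limit 540 → not met
3. material compliance findings open 1 ≤ 2 → met
4. code-of-ethics attestation 27 days ago vs limit 30 → met
5. Form ADV amendment 131 days ago vs limit 120 → not met
6. advisory agreement template present → met
7. privacy notice present → met
8. compliance program review 35 days ago vs limit 30 → not met
9. written supervisory procedures absent → not met
10. business-continuity plan absent → not met
11. condition 'has custody of client assets' does not hold → requirement n/a → met
12. registered adviser representatives 1 < 2 → not met
Not met: 2, 5, 8, 9, 10, 12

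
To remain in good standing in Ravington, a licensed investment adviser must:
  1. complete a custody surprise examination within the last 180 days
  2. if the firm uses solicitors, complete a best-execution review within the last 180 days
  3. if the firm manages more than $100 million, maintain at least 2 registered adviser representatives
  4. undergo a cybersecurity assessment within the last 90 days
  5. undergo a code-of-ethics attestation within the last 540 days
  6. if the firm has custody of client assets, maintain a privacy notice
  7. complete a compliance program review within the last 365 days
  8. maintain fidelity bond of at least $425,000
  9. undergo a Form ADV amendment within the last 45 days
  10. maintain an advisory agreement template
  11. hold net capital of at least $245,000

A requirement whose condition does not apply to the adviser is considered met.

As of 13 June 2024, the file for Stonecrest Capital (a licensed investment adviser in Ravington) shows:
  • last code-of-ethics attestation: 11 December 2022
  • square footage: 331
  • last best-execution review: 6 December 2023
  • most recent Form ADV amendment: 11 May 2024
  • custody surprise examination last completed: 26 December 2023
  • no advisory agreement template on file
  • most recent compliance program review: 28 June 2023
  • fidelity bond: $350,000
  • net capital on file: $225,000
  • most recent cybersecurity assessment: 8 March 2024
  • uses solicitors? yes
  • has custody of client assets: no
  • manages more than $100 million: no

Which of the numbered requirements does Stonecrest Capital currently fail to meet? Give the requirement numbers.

2, 4, 5, 8, 10, 11

1. custody surprise examination 170 days ago vs limit 180 → met
2. condition 'uses solicitors' holds; best-execution review 190 days ago vs limit 180 → not met
3. condition 'manages more than $100 million' does not hold → requirement n/a → met
4. cybersecurity assessment 97 days ago vs limit 90 → not met
5. code-of-ethics attestation 550 days ago vs limit 540 → not met
6. condition 'has custody of client assets' does not hold → requirement n/a → met
7. compliance program review 351 days ago vs limit 365 → met
8. fidelity bond $350,000 < $425,000 → not met
9. Form ADV amendment 33 days ago vs limit 45 → met
10. advisory agreement template absent → not met
11. net capital $225,000 < $245,000 → not met
Not met: 2, 4, 5, 8, 10, 11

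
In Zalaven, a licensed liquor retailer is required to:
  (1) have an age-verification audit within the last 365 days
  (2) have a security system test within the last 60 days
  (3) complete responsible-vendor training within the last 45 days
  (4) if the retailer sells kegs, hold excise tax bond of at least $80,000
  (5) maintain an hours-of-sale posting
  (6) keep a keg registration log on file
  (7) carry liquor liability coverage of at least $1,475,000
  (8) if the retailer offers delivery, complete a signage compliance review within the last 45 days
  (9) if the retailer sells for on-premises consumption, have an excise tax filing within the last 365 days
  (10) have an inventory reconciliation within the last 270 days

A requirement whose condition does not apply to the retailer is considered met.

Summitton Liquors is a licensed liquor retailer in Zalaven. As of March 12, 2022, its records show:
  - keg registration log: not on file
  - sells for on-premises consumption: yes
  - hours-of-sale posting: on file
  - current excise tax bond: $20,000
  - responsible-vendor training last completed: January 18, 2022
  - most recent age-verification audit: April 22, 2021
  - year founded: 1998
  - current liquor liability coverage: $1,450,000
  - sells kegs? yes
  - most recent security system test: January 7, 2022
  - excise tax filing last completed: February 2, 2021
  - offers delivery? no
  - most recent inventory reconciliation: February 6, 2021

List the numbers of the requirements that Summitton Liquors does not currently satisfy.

2, 3, 4, 6, 7, 9, 10

1. age-verification audit 324 days ago vs limit 365 → met
2. security system test 64 days ago vs limit 60 → not met
3. responsible-vendor training 53 days ago vs limit 45 → not met
4. condition 'sells kegs' holds; excise tax bond $20,000 < $80,000 → not met
5. hours-of-sale posting present → met
6. keg registration log absent → not met
7. liquor liability coverage $1,450,000 < $1,475,000 → not met
8. condition 'offers delivery' does not hold → requirement n/a → met
9. condition 'sells for on-premises consumption' holds; excise tax filing 403 days ago vs limit 365 → not met
10. inventory reconciliation 399 days ago vs limit 270 → not met
Not met: 2, 3, 4, 6, 7, 9, 10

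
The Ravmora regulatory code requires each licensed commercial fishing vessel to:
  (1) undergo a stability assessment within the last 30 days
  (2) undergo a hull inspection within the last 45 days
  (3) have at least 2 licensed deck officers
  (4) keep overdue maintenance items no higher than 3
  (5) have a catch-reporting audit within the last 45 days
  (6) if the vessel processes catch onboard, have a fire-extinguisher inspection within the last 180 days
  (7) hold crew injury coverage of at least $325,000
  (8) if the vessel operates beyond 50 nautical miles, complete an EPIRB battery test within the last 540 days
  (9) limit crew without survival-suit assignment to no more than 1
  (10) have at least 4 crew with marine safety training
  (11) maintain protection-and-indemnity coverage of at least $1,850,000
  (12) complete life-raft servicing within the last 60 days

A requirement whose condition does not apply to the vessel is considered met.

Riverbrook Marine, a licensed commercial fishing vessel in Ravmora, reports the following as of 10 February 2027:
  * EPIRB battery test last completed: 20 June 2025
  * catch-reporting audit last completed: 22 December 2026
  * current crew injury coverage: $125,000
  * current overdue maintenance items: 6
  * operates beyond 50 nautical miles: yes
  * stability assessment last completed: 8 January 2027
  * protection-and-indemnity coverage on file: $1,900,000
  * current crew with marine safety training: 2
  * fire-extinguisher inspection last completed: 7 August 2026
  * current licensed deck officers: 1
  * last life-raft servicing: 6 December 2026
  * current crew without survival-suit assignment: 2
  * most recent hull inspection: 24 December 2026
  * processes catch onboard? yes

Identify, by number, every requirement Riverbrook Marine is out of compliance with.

1. stability assessment 33 days ago vs limit 30 → not met
2. hull inspection 48 days ago vs limit 45 → not met
3. licensed deck officers 1 < 2 → not met
4. overdue maintenance items 6 > 3 → not met
5. catch-reporting audit 50 days ago vs limit 45 → not met
6. condition 'processes catch onboard' holds; fire-extinguisher inspection 187 days ago vs limit 180 → not met
7. crew injury coverage $125,000 < $325,000 → not met
8. condition 'operates beyond 50 nautical miles' holds; EPIRB battery test 600 days ago vs limit 540 → not met
9. crew without survival-suit assignment 2 > 1 → not met
10. crew with marine safety training 2 < 4 → not met
11. protection-and-indemnity coverage $1,900,000 ≥ $1,850,000 → met
12. life-raft servicing 66 days ago vs limit 60 → not met
Not met: 1, 2, 3, 4, 5, 6, 7, 8, 9, 10, 12

1, 2, 3, 4, 5, 6, 7, 8, 9, 10, 12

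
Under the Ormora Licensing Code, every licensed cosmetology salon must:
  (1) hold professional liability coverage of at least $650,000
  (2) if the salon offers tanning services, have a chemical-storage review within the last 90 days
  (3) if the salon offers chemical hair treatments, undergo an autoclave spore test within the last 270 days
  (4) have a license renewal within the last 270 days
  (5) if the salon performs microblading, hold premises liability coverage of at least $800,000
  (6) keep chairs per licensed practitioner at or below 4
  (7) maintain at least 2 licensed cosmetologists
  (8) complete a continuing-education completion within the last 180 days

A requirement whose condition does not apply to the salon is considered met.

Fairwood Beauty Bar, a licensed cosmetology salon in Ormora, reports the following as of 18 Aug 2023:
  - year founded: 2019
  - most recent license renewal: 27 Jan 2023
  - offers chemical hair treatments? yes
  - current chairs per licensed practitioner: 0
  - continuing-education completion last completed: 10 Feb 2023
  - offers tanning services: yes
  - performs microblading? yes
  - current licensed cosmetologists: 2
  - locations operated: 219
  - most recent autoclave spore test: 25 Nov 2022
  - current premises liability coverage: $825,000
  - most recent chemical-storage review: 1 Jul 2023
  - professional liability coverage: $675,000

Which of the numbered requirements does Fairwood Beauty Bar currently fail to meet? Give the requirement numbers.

8

1. professional liability coverage $675,000 ≥ $650,000 → met
2. condition 'offers tanning services' holds; chemical-storage review 48 days ago vs limit 90 → met
3. condition 'offers chemical hair treatments' holds; autoclave spore test 266 days ago vs limit 270 → met
4. license renewal 203 days ago vs limit 270 → met
5. condition 'performs microblading' holds; premises liability coverage $825,000 ≥ $800,000 → met
6. chairs per licensed practitioner 0 ≤ 4 → met
7. licensed cosmetologists 2 ≥ 2 → met
8. continuing-education completion 189 days ago vs limit 180 → not met
Not met: 8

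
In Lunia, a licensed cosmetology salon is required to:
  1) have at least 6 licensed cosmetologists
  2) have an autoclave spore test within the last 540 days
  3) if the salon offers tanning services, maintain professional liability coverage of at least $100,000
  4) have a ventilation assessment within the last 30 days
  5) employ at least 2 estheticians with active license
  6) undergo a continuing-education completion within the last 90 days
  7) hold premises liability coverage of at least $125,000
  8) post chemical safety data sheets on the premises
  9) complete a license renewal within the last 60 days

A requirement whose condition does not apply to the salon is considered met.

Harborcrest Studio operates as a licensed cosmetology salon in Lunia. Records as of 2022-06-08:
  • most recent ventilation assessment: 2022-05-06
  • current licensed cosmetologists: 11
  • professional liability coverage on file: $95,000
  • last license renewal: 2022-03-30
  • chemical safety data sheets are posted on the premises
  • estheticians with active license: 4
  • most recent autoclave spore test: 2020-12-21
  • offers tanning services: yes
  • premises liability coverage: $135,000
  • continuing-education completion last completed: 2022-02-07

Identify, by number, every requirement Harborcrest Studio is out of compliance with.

3, 4, 6, 9

1. licensed cosmetologists 11 ≥ 6 → met
2. autoclave spore test 534 days ago vs limit 540 → met
3. condition 'offers tanning services' holds; professional liability coverage $95,000 < $100,000 → not met
4. ventilation assessment 33 days ago vs limit 30 → not met
5. estheticians with active license 4 ≥ 2 → met
6. continuing-education completion 121 days ago vs limit 90 → not met
7. premises liability coverage $135,000 ≥ $125,000 → met
8. chemical safety data sheets present → met
9. license renewal 70 days ago vs limit 60 → not met
Not met: 3, 4, 6, 9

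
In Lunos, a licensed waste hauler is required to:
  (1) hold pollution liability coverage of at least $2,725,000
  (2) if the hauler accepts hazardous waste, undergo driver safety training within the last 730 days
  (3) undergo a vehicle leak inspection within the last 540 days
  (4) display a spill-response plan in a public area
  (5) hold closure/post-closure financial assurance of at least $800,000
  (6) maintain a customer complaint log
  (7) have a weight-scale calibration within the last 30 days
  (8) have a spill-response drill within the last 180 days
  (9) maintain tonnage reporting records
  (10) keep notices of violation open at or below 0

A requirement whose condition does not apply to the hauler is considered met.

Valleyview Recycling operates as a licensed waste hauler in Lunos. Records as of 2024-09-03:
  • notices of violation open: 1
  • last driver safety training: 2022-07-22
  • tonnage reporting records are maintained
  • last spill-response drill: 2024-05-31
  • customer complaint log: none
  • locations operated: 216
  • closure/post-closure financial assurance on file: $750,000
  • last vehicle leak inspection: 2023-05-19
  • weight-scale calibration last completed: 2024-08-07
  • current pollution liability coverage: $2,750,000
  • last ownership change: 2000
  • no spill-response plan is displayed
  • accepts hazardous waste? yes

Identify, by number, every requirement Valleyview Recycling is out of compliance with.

1. pollution liability coverage $2,750,000 ≥ $2,725,000 → met
2. condition 'accepts hazardous waste' holds; driver safety training 774 days ago vs limit 730 → not met
3. vehicle leak inspection 473 days ago vs limit 540 → met
4. spill-response plan absent → not met
5. closure/post-closure financial assurance $750,000 < $800,000 → not met
6. customer complaint log absent → not met
7. weight-scale calibration 27 days ago vs limit 30 → met
8. spill-response drill 95 days ago vs limit 180 → met
9. tonnage reporting records present → met
10. notices of violation open 1 > 0 → not met
Not met: 2, 4, 5, 6, 10

2, 4, 5, 6, 10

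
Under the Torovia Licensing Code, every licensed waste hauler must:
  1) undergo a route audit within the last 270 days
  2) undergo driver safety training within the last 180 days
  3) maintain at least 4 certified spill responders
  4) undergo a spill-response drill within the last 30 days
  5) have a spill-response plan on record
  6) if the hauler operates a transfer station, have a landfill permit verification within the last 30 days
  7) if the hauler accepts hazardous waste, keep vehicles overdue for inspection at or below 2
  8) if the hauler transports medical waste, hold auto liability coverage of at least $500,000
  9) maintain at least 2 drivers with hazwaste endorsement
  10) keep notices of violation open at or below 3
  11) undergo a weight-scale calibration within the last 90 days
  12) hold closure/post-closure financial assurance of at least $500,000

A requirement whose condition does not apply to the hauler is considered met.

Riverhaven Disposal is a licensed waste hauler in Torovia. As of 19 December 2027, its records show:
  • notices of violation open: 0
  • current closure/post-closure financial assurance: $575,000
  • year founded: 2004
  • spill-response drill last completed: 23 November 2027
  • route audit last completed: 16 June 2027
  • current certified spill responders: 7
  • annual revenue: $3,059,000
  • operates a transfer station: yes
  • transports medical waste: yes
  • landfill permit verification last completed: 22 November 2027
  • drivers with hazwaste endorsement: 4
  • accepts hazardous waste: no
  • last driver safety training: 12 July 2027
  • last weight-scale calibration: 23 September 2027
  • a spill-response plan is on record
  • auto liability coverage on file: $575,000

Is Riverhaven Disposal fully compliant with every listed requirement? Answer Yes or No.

1. route audit 186 days ago vs limit 270 → met
2. driver safety training 160 days ago vs limit 180 → met
3. certified spill responders 7 ≥ 4 → met
4. spill-response drill 26 days ago vs limit 30 → met
5. spill-response plan present → met
6. condition 'operates a transfer station' holds; landfill permit verification 27 days ago vs limit 30 → met
7. condition 'accepts hazardous waste' does not hold → requirement n/a → met
8. condition 'transports medical waste' holds; auto liability coverage $575,000 ≥ $500,000 → met
9. drivers with hazwaste endorsement 4 ≥ 2 → met
10. notices of violation open 0 ≤ 3 → met
11. weight-scale calibration 87 days ago vs limit 90 → met
12. closure/post-closure financial assurance $575,000 ≥ $500,000 → met
All met.

Yes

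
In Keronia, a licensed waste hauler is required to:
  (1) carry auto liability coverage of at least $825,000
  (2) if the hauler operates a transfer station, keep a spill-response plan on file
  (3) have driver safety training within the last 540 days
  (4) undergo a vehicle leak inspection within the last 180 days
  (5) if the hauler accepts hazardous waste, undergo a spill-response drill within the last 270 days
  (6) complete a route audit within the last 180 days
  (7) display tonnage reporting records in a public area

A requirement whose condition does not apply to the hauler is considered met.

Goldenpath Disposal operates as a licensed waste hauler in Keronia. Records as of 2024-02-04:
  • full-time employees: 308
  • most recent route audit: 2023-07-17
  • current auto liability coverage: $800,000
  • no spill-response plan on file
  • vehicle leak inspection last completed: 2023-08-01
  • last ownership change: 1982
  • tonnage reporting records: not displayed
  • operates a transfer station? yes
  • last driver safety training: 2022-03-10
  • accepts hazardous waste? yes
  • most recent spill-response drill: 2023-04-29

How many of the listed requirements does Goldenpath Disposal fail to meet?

7

1. auto liability coverage $800,000 < $825,000 → not met
2. condition 'operates a transfer station' holds; spill-response plan absent → not met
3. driver safety training 696 days ago vs limit 540 → not met
4. vehicle leak inspection 187 days ago vs limit 180 → not met
5. condition 'accepts hazardous waste' holds; spill-response drill 281 days ago vs limit 270 → not met
6. route audit 202 days ago vs limit 180 → not met
7. tonnage reporting records absent → not met
Not met: 7 of 7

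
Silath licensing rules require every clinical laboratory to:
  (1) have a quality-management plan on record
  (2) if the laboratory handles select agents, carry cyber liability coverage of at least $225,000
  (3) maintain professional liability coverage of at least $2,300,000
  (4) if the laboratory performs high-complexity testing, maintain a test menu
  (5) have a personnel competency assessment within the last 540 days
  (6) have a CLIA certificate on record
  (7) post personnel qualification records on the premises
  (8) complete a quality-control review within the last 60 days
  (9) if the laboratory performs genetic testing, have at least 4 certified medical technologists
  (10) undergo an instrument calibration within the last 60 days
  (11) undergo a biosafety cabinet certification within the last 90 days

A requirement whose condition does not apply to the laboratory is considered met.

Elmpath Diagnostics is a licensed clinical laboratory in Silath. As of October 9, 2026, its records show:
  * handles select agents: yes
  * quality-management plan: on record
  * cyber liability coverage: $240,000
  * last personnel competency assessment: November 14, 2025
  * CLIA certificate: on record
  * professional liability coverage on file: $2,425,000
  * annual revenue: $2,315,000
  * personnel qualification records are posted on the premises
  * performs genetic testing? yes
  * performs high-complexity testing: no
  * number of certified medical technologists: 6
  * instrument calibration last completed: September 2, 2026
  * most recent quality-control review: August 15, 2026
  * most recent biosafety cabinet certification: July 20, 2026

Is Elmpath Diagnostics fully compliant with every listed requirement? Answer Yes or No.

Yes

1. quality-management plan present → met
2. condition 'handles select agents' holds; cyber liability coverage $240,000 ≥ $225,000 → met
3. professional liability coverage $2,425,000 ≥ $2,300,000 → met
4. condition 'performs high-complexity testing' does not hold → requirement n/a → met
5. personnel competency assessment 329 days ago vs limit 540 → met
6. CLIA certificate present → met
7. personnel qualification records present → met
8. quality-control review 55 days ago vs limit 60 → met
9. condition 'performs genetic testing' holds; certified medical technologists 6 ≥ 4 → met
10. instrument calibration 37 days ago vs limit 60 → met
11. biosafety cabinet certification 81 days ago vs limit 90 → met
All met.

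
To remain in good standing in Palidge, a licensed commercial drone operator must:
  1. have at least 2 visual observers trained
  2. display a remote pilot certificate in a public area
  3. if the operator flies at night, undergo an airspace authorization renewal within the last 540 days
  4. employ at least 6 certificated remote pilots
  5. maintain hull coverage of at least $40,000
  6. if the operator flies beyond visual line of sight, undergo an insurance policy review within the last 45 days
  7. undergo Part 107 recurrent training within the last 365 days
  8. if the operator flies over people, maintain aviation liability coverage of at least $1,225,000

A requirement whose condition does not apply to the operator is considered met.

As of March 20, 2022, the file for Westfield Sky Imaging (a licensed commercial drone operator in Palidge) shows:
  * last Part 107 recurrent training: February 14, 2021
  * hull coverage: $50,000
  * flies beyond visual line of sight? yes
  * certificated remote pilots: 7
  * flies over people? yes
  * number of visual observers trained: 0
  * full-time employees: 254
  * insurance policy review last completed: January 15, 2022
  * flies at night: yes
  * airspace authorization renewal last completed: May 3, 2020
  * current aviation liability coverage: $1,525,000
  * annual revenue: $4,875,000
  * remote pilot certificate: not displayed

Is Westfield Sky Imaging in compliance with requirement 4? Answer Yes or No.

Yes

4. certificated remote pilots 7 ≥ 6 → met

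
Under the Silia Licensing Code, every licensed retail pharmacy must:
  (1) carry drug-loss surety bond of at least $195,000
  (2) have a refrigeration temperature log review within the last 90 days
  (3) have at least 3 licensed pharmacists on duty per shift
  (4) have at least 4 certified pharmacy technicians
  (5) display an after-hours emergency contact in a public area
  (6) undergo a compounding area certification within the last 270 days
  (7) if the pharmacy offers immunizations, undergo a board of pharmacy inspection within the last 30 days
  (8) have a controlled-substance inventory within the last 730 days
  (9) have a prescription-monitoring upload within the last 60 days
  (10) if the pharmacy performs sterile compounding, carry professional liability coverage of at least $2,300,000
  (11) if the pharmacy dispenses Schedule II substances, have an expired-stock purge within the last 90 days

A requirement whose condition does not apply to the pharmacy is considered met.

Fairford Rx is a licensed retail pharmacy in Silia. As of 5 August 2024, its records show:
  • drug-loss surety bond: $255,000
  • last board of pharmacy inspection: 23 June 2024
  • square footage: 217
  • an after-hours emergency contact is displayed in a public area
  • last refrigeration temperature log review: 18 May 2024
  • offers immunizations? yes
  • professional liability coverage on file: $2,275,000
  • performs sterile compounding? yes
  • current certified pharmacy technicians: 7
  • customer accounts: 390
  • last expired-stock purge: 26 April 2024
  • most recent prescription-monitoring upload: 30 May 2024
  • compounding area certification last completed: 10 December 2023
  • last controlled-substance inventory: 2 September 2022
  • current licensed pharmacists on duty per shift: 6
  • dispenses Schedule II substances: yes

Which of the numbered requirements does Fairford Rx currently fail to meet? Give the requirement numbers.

7, 9, 10, 11

1. drug-loss surety bond $255,000 ≥ $195,000 → met
2. refrigeration temperature log review 79 days ago vs limit 90 → met
3. licensed pharmacists on duty per shift 6 ≥ 3 → met
4. certified pharmacy technicians 7 ≥ 4 → met
5. after-hours emergency contact present → met
6. compounding area certification 239 days ago vs limit 270 → met
7. condition 'offers immunizations' holds; board of pharmacy inspection 43 days ago vs limit 30 → not met
8. controlled-substance inventory 703 days ago vs limit 730 → met
9. prescription-monitoring upload 67 days ago vs limit 60 → not met
10. condition 'performs sterile compounding' holds; professional liability coverage $2,275,000 < $2,300,000 → not met
11. condition 'dispenses Schedule II substances' holds; expired-stock purge 101 days ago vs limit 90 → not met
Not met: 7, 9, 10, 11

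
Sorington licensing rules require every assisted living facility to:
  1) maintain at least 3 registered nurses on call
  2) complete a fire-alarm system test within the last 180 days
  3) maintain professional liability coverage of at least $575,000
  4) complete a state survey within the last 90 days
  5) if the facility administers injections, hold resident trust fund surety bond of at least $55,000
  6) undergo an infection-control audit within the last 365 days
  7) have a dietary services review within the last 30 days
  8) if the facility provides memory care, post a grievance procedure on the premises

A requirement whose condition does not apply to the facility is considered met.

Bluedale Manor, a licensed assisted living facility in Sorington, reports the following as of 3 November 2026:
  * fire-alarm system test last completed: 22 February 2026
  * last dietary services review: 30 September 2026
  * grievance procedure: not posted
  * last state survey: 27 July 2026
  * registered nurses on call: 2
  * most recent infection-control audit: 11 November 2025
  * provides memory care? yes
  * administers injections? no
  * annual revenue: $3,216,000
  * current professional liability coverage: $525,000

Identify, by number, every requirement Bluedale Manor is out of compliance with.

1, 2, 3, 4, 7, 8

1. registered nurses on call 2 < 3 → not met
2. fire-alarm system test 254 days ago vs limit 180 → not met
3. professional liability coverage $525,000 < $575,000 → not met
4. state survey 99 days ago vs limit 90 → not met
5. condition 'administers injections' does not hold → requirement n/a → met
6. infection-control audit 357 days ago vs limit 365 → met
7. dietary services review 34 days ago vs limit 30 → not met
8. condition 'provides memory care' holds; grievance procedure absent → not met
Not met: 1, 2, 3, 4, 7, 8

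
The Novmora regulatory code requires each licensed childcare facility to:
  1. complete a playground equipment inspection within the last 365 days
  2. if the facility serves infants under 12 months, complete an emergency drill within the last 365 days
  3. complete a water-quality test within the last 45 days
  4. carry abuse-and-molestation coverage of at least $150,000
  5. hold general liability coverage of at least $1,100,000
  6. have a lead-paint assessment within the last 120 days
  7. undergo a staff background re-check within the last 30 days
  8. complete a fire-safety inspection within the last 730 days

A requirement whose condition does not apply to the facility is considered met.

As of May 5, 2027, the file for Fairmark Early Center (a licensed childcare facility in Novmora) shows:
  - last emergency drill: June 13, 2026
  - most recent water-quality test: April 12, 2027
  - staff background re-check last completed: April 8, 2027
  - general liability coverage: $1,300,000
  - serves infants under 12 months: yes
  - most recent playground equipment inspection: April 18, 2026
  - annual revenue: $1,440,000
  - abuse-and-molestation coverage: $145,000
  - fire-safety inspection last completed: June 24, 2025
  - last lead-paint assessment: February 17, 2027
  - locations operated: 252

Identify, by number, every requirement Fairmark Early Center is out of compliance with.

1. playground equipment inspection 382 days ago vs limit 365 → not met
2. condition 'serves infants under 12 months' holds; emergency drill 326 days ago vs limit 365 → met
3. water-quality test 23 days ago vs limit 45 → met
4. abuse-and-molestation coverage $145,000 < $150,000 → not met
5. general liability coverage $1,300,000 ≥ $1,100,000 → met
6. lead-paint assessment 77 days ago vs limit 120 → met
7. staff background re-check 27 days ago vs limit 30 → met
8. fire-safety inspection 680 days ago vs limit 730 → met
Not met: 1, 4

1, 4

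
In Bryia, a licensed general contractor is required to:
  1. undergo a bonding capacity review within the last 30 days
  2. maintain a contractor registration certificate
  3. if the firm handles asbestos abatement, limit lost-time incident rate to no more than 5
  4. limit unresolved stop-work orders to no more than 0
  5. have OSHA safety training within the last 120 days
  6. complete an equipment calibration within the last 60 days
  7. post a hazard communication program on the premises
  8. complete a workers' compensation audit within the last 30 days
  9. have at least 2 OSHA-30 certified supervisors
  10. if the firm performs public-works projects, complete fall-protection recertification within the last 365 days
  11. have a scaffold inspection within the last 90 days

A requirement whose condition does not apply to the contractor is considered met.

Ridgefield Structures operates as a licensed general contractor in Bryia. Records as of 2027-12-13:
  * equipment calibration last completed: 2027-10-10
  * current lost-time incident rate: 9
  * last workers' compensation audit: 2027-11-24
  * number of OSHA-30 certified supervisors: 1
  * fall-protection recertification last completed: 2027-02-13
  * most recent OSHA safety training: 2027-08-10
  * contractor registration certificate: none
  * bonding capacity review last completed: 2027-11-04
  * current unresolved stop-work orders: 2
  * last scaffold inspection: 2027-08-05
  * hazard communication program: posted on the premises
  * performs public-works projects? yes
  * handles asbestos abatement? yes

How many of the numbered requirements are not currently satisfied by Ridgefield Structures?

8

1. bonding capacity review 39 days ago vs limit 30 → not met
2. contractor registration certificate absent → not met
3. condition 'handles asbestos abatement' holds; lost-time incident rate 9 > 5 → not met
4. unresolved stop-work orders 2 > 0 → not met
5. OSHA safety training 125 days ago vs limit 120 → not met
6. equipment calibration 64 days ago vs limit 60 → not met
7. hazard communication program present → met
8. workers' compensation audit 19 days ago vs limit 30 → met
9. OSHA-30 certified supervisors 1 < 2 → not met
10. condition 'performs public-works projects' holds; fall-protection recertification 303 days ago vs limit 365 → met
11. scaffold inspection 130 days ago vs limit 90 → not met
Not met: 8 of 11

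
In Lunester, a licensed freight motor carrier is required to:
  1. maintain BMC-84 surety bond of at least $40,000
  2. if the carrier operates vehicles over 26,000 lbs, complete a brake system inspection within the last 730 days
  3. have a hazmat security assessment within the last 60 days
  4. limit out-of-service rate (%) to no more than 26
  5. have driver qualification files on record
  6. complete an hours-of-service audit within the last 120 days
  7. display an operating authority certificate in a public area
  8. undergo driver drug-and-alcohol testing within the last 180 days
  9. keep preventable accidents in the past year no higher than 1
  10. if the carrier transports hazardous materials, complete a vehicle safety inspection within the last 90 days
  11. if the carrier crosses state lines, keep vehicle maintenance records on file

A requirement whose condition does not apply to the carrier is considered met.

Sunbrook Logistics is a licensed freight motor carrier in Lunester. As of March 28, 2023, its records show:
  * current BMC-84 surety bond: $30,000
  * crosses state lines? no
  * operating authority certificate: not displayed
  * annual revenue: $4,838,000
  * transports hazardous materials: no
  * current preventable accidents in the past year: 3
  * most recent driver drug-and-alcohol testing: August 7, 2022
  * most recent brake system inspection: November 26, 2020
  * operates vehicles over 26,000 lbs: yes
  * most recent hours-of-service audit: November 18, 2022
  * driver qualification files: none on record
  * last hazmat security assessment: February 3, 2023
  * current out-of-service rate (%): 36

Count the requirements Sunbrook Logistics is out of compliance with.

8

1. BMC-84 surety bond $30,000 < $40,000 → not met
2. condition 'operates vehicles over 26,000 lbs' holds; brake system inspection 852 days ago vs limit 730 → not met
3. hazmat security assessment 53 days ago vs limit 60 → met
4. out-of-service rate (%) 36 > 26 → not met
5. driver qualification files absent → not met
6. hours-of-service audit 130 days ago vs limit 120 → not met
7. operating authority certificate absent → not met
8. driver drug-and-alcohol testing 233 days ago vs limit 180 → not met
9. preventable accidents in the past year 3 > 1 → not met
10. condition 'transports hazardous materials' does not hold → requirement n/a → met
11. condition 'crosses state lines' does not hold → requirement n/a → met
Not met: 8 of 11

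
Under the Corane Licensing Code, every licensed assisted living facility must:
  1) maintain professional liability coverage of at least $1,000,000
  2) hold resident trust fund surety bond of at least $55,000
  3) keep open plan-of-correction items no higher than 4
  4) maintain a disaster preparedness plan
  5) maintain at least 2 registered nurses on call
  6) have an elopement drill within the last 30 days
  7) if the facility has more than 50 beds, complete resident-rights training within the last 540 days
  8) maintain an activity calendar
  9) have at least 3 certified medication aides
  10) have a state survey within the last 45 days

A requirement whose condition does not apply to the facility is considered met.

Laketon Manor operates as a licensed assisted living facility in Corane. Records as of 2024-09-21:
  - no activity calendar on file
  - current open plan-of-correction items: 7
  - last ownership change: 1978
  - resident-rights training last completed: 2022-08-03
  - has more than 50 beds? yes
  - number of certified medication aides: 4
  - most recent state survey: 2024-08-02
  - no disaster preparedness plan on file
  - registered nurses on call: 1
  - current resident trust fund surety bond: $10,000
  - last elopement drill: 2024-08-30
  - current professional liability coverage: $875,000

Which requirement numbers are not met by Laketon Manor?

1, 2, 3, 4, 5, 7, 8, 10

1. professional liability coverage $875,000 < $1,000,000 → not met
2. resident trust fund surety bond $10,000 < $55,000 → not met
3. open plan-of-correction items 7 > 4 → not met
4. disaster preparedness plan absent → not met
5. registered nurses on call 1 < 2 → not met
6. elopement drill 22 days ago vs limit 30 → met
7. condition 'has more than 50 beds' holds; resident-rights training 780 days ago vs limit 540 → not met
8. activity calendar absent → not met
9. certified medication aides 4 ≥ 3 → met
10. state survey 50 days ago vs limit 45 → not met
Not met: 1, 2, 3, 4, 5, 7, 8, 10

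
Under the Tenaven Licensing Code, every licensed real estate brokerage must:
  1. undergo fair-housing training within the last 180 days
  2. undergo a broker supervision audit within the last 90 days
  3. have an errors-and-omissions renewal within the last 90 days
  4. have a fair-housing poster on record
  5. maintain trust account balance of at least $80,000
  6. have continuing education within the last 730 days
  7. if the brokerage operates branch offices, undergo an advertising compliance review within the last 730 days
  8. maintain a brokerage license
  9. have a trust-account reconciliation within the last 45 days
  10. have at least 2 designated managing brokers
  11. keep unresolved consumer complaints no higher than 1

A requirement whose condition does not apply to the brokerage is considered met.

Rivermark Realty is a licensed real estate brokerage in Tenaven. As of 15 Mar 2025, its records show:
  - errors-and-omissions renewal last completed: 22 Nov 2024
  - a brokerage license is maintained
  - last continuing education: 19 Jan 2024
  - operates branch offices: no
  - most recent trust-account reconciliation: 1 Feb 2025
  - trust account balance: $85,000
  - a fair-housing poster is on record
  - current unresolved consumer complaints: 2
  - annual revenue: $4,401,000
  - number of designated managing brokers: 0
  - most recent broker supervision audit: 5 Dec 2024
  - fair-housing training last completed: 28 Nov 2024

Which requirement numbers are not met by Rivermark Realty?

2, 3, 10, 11

1. fair-housing training 107 days ago vs limit 180 → met
2. broker supervision audit 100 days ago vs limit 90 → not met
3. errors-and-omissions renewal 113 days ago vs limit 90 → not met
4. fair-housing poster present → met
5. trust account balance $85,000 ≥ $80,000 → met
6. continuing education 421 days ago vs limit 730 → met
7. condition 'operates branch offices' does not hold → requirement n/a → met
8. brokerage license present → met
9. trust-account reconciliation 42 days ago vs limit 45 → met
10. designated managing brokers 0 < 2 → not met
11. unresolved consumer complaints 2 > 1 → not met
Not met: 2, 3, 10, 11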